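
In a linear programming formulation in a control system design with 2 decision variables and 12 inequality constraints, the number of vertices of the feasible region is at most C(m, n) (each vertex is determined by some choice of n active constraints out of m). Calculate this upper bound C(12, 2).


Each vertex corresponds to some choice of n active constraints out of m, so the number of vertices is at most C(m, n) = m! / (n!(m-n)!).
m = 12, n = 2
Numerator: 12 * 11
Denominator: 2! = 2
C(12, 2) = 66


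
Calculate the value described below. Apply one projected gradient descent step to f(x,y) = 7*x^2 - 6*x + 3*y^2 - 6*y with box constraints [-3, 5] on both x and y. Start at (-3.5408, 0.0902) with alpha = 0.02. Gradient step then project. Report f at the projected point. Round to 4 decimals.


Step 1: Compute gradient at (-3.5408, 0.0902).
grad_x = 2*7*-3.5408 - 6 = -55.5712
grad_y = 2*3*0.0902 - 6 = -5.4588
Step 2: Gradient step.
x_raw = -3.5408 - 0.02*-55.5712 = -2.4294
y_raw = 0.0902 - 0.02*-5.4588 = 0.1994
Step 3: Project onto [-3, 5].
x_proj = clip(-2.4294) = -2.4294
y_proj = clip(0.1994) = 0.1994
Step 4: Evaluate f.
f(-2.4294, 0.1994) = 54.8123


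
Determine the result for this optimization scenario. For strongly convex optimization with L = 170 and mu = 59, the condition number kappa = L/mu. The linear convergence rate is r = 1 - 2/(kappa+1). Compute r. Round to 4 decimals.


Step 1: Compute the condition number.
kappa = L/mu = 170/59 = 2.8814
Step 2: Compute the convergence rate.
r = 1 - 2/(kappa + 1) = 1 - 2*mu/(L + mu) = (L - mu)/(L + mu) = 111/229 = 0.4847


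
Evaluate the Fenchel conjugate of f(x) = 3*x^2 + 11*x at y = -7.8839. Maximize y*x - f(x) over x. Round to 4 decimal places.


f*(y) = sup_x {y*x - a*x^2 - b*x} = sup_x {(y-b)*x - a*x^2}
FOC: (y - b) - 2a*x = 0 => x* = (y - b)/(2a)
x* = (-7.8839 - 11)/(2*3) = -3.1473
f*(-7.8839) = (y-b)^2/(4a) = (-7.8839 - 11)^2/(4*3)
= 356.6017/12 = 29.7168


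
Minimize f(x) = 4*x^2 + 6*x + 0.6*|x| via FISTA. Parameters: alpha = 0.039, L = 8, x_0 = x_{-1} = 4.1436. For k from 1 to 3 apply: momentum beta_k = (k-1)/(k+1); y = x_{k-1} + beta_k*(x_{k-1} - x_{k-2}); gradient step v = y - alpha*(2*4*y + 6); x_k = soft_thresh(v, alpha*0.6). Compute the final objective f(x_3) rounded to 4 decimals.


FISTA on f(x) = 4*x^2 + 6*x + 0.6*|x|
L = 8, alpha = 0.039
Iteration 1: beta = 0.0, y = 4.1436 + 0.0*(4.1436 - 4.1436) = 4.1436
  grad(y) = 39.1488, v = y - alpha*grad = 2.6168
  prox(v) = soft_thresh(2.6168, 0.0234) = 2.5934
Iteration 2: beta = 0.3333, y = 2.5934 + 0.3333*(2.5934 - 4.1436) = 2.0767
  grad(y) = 22.6133, v = y - alpha*grad = 1.1947
  prox(v) = soft_thresh(1.1947, 0.0234) = 1.1713
Iteration 3: beta = 0.5, y = 1.1713 + 0.5*(1.1713 - 2.5934) = 0.4603
  grad(y) = 9.6825, v = y - alpha*grad = 0.0827
  prox(v) = soft_thresh(0.0827, 0.0234) = 0.0593
f(x_3) = 4*0.0593^2 + 6*0.0593 + 0.6*|0.0593| = 0.4054


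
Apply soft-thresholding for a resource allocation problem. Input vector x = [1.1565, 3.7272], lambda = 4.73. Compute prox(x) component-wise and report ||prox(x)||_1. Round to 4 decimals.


Soft-thresholding with lambda = 4.73:
prox(1.1565) = sign(1.1565)*max(|1.1565| - 4.73, 0) = 0.0
prox(3.7272) = sign(3.7272)*max(|3.7272| - 4.73, 0) = 0.0
prox(x) = [0.0, 0.0]
||prox(x)||_1 = 0.0 + 0.0 = 0.0


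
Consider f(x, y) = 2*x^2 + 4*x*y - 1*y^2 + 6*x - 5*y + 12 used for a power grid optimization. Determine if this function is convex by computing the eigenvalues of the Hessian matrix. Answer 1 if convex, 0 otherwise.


The Hessian of f(x,y) = 2*x^2 + 4*x*y - 1*y^2 + 6*x - 5*y + 12 is:
H = [[4, 4], [4, -2]]
Trace = 4 - 2 = 2
Determinant = 4*-2 - (4)^2 = -24
Discriminant = (2)^2 - 4*-24 = 100.0
Eigenvalues: lambda_1 = -4.0, lambda_2 = 6.0
The function is not convex.

0


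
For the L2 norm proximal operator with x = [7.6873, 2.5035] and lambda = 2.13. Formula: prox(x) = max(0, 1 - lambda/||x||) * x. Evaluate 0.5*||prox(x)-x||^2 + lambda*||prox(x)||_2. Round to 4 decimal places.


Step 1: Compute ||x||.
||x|| = 8.0847
Step 2: Compute scaling factor.
scale = max(0, 1 - 2.13/8.0847) = 0.7365
Step 3: prox(x) = [5.662, 1.8439]
||prox(x)|| = 5.9547
Step 4: Proximal objective.
0.5*||prox-x||^2 = 2.2685
lambda*||prox|| = 12.6835
Total = 14.9519


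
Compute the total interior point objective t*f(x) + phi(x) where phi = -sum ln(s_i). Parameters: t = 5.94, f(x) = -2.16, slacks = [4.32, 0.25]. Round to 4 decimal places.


Step 1: Compute log-barrier.
ln values: [1.4633, -1.3863]
phi = -(1.4633 - 1.3863) = -0.077
Step 2: Compute augmented objective.
t*f(x) = 5.94*-2.16 = -12.8304
Total = -12.8304 - 0.077 = -12.9074


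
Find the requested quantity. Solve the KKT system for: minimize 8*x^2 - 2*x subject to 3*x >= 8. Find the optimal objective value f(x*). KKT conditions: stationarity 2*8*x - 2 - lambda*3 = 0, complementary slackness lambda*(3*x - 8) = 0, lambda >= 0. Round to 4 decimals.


Step 1: Try lambda = 0 (constraint inactive).
x_unc = 2/(2*8) = 0.125
Check: 3*0.125 = 0.375 < 8 -- violated!
Step 2: Constraint must be active: 3*x = 8
x* = 8/3 = 2.6667 (rounded; the exact value 8/3 is used below)
lambda = (2*8*(8/3) - 2)/3 = 13.5556
Step 3: Compute optimal value.
f(x*) = 8*(8/3)^2 - 2*(8/3) = 51.5556


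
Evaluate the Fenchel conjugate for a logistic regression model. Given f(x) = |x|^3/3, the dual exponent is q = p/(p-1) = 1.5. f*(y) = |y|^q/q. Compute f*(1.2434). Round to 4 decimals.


The conjugate exponent q satisfies 1/p + 1/q = 1.
p = 3, so q = 3/(3 - 1) = 1.5
|y|^q = 1.2434^1.5 = 1.3865
f*(1.2434) = 1.3865 / 1.5 = 0.9243


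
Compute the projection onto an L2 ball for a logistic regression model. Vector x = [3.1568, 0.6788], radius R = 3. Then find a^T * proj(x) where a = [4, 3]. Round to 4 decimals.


Step 1: Compute ||x|| (intermediates to 6 decimals).
||x|| = sqrt(3.1568^2 + 0.6788^2) = 3.228956
Step 2: Project.
Since ||x|| > R, scale = R/||x|| = 3/3.228956 = 0.929093, proj(x) = scale * x
proj(x) = [2.932961, 0.630668]
Step 3: Dot product.
a^T * proj(x) = 4*2.932961 + 3*0.630668 = 13.6238


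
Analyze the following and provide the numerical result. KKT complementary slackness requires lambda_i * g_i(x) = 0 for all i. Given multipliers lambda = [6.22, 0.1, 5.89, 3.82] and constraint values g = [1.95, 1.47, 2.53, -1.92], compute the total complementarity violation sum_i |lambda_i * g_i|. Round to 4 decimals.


KKT complementary slackness check:
lambda_1 * g_1 = 6.22 * 1.95 = 12.129
lambda_2 * g_2 = 0.1 * 1.47 = 0.147
lambda_3 * g_3 = 5.89 * 2.53 = 14.9017
lambda_4 * g_4 = 3.82 * -1.92 = -7.3344
Total violation = 12.129 + 0.147 + 14.9017 + 7.3344 = 34.5121


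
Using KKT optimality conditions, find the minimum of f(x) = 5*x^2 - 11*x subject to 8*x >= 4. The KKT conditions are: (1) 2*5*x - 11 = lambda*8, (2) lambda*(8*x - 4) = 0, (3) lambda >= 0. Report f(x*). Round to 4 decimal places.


Step 1: Try lambda = 0 (constraint inactive).
Stationarity: 2*5*x - 11 = 0
x* = 11/(2*5) = 1.1
Check constraint: 8*1.1 = 8.8 >= 4 -- satisfied.
Step 2: Compute optimal value.
f(x*) = 5*1.1^2 - 11*1.1 = -6.05


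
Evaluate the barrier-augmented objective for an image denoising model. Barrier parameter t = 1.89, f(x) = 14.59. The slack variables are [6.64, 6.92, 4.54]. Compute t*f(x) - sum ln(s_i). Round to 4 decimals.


Step 1: Compute log-barrier.
ln values: [1.8931, 1.9344, 1.5129]
phi = -(1.8931 + 1.9344 + 1.5129) = -5.3405
Step 2: Compute augmented objective.
t*f(x) = 1.89*14.59 = 27.5751
Total = 27.5751 - 5.3405 = 22.2346


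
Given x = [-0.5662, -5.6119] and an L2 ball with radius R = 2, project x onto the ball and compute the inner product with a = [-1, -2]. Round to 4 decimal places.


Step 1: Compute ||x|| (intermediates to 6 decimals).
||x|| = sqrt((-0.5662)^2 + (-5.6119)^2) = 5.64039
Step 2: Project.
Since ||x|| > R, scale = R/||x|| = 2/5.64039 = 0.354585, proj(x) = scale * x
proj(x) = [-0.200766, -1.989896]
Step 3: Dot product.
a^T * proj(x) = -1*(-0.200766) - 2*(-1.989896) = 4.1806


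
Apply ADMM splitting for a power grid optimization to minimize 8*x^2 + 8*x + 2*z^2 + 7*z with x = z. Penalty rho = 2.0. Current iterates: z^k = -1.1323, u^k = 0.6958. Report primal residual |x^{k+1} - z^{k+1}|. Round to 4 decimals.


ADMM iteration with rho = 2.0, z^k = -1.1323, u^k = 0.6958
Step 1: x-update.
Minimize 8*x^2 + 8*x + (2.0/2)*(x + 1.1323 + 0.6958)^2
FOC: (2*8 + 2.0)*x = -8 + 2.0*(-1.1323 - 0.6958)
x^{k+1} = -0.6476
Step 2: z-update.
Minimize 2*z^2 + 7*z + (2.0/2)*(-0.6476 - z + 0.6958)^2
FOC: (2*2 + 2.0)*z = -7 + 2.0*(-0.6476 + 0.6958)
z^{k+1} = -1.1506
Step 3: u-update.
u^{k+1} = 0.6958 - 0.6476 + 1.1506 = 1.1988
Step 4: Primal residual = |-0.6476 + 1.1506| = 0.503


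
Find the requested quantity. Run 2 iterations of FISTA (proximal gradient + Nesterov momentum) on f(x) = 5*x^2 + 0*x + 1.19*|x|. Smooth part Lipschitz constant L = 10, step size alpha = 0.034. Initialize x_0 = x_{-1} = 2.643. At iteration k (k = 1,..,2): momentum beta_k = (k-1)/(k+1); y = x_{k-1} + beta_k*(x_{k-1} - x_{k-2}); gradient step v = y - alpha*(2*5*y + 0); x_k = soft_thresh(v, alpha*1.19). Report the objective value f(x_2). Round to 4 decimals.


FISTA on f(x) = 5*x^2 + 0*x + 1.19*|x|
L = 10, alpha = 0.034
Iteration 1: beta = 0.0, y = 2.643 + 0.0*(2.643 - 2.643) = 2.643
  grad(y) = 26.43, v = y - alpha*grad = 1.7444
  prox(v) = soft_thresh(1.7444, 0.0405) = 1.7039
Iteration 2: beta = 0.3333, y = 1.7039 + 0.3333*(1.7039 - 2.643) = 1.3909
  grad(y) = 13.9089, v = y - alpha*grad = 0.918
  prox(v) = soft_thresh(0.918, 0.0405) = 0.8775
f(x_2) = 5*0.8775^2 + 0*0.8775 + 1.19*|0.8775| = 4.8946


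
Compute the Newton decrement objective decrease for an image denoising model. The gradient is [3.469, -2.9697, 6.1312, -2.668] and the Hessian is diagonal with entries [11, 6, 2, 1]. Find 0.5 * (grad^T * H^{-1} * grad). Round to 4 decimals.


Step 1: H is diagonal, so H^(-1) * g = [0.3154, -0.495, 3.0656, -2.668].
Step 2: g^T H^(-1) g = sum_i g_i^2 / H_ii
  = (3.469)^2/11 + (-2.9697)^2/6 + (6.1312)^2/2 + (-2.668)^2/1
  = 1.094 + 1.4699 + 18.7958 + 7.1182 = 28.4779
Step 3: Objective decrease = 0.5 * g^T H^(-1) g = 14.2389


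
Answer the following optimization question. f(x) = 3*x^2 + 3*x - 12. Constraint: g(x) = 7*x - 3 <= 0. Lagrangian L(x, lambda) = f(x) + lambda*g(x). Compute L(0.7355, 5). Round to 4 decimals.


Step 1: Evaluate f(x).
f(0.7355) = 3*0.7355^2 + 3*0.7355 - 12 = -8.1706
Step 2: Evaluate g(x).
g(0.7355) = 7*0.7355 - 3 = 2.1485
Step 3: Compute Lagrangian.
L = -8.1706 + 5*2.1485 = 2.5719


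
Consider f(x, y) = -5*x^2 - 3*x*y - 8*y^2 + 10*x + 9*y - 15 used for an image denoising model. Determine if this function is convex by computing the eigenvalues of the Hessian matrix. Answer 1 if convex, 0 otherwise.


The Hessian of f(x,y) = -5*x^2 - 3*x*y - 8*y^2 + 10*x + 9*y - 15 is:
H = [[-10, -3], [-3, -16]]
Trace = -10 - 16 = -26
Determinant = -10*-16 - (-3)^2 = 151
Discriminant = (-26)^2 - 4*151 = 72.0
Eigenvalues: lambda_1 = -17.2426, lambda_2 = -8.7574
The function is not convex.

0


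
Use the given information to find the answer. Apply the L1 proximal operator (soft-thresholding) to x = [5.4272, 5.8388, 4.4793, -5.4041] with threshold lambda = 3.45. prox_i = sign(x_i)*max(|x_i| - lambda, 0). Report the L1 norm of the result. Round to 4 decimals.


Soft-thresholding with lambda = 3.45:
prox(5.4272) = sign(5.4272)*max(|5.4272| - 3.45, 0) = 1.9772
prox(5.8388) = sign(5.8388)*max(|5.8388| - 3.45, 0) = 2.3888
prox(4.4793) = sign(4.4793)*max(|4.4793| - 3.45, 0) = 1.0293
prox(-5.4041) = sign(-5.4041)*max(|-5.4041| - 3.45, 0) = -1.9541
prox(x) = [1.9772, 2.3888, 1.0293, -1.9541]
||prox(x)||_1 = 1.9772 + 2.3888 + 1.0293 + 1.9541 = 7.3494


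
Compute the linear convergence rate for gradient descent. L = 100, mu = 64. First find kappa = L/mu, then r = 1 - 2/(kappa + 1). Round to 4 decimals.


Step 1: Compute the condition number.
kappa = L/mu = 100/64 = 1.5625
Step 2: Compute the convergence rate.
r = 1 - 2/(kappa + 1) = 1 - 2*mu/(L + mu) = (L - mu)/(L + mu) = 36/164 = 0.2195


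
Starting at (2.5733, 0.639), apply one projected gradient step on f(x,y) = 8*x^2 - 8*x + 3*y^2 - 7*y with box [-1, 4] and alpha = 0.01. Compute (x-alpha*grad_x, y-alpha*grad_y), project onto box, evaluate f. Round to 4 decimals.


Step 1: Compute gradient at (2.5733, 0.639).
grad_x = 2*8*2.5733 - 8 = 33.1728
grad_y = 2*3*0.639 - 7 = -3.166
Step 2: Gradient step.
x_raw = 2.5733 - 0.01*33.1728 = 2.2416
y_raw = 0.639 - 0.01*-3.166 = 0.6707
Step 3: Project onto [-1, 4].
x_proj = clip(2.2416) = 2.2416
y_proj = clip(0.6707) = 0.6707
Step 4: Evaluate f.
f(2.2416, 0.6707) = 18.9193


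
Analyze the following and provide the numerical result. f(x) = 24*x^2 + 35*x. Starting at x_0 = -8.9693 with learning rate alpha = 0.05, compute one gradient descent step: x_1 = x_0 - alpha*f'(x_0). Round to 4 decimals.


We compute the gradient at x_0 and apply the update.
f'(x) = 48*x + 35
f'(-8.9693) = 48*-8.9693 + 35 = -395.5264
x_1 = -8.9693 - 0.05*-395.5264 = 10.807


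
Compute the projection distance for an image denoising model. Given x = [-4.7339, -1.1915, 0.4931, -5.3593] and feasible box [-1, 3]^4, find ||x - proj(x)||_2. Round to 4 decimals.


Project each component onto [-1, 3].
clip(-4.7339) = -1.0, clip(-1.1915) = -1.0, clip(0.4931) = 0.4931, clip(-5.3593) = -1.0
Projection = [-1.0, -1.0, 0.4931, -1.0]
Squared diffs: [13.942, 0.0367, 0.0, 19.0035]
Distance = sqrt(32.9822) = 5.743


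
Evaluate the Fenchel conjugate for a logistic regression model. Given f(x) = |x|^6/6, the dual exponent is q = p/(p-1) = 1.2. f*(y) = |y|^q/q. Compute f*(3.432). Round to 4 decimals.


The conjugate exponent q satisfies 1/p + 1/q = 1.
p = 6, so q = 6/(6 - 1) = 1.2
|y|^q = 3.432^1.2 = 4.3919
f*(3.432) = 4.3919 / 1.2 = 3.66


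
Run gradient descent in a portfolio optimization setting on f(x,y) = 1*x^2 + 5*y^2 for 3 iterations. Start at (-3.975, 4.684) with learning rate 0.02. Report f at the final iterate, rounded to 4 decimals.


Gradient descent on f(x,y) = 1*x^2 + 5*y^2.
Starting point: (-3.975, 4.684), alpha = 0.02
Step 1: grad_x = 2*1*-3.975 = -7.95, grad_y = 2*5*4.684 = 46.84
  x_1 = -3.975 - 0.02*-7.95 = -3.816
  y_1 = 4.684 - 0.02*46.84 = 3.7472
Step 2: grad_x = 2*1*-3.816 = -7.632, grad_y = 2*5*3.7472 = 37.472
  x_2 = -3.816 - 0.02*-7.632 = -3.6634
  y_2 = 3.7472 - 0.02*37.472 = 2.9978
Step 3: grad_x = 2*1*-3.6634 = -7.3267, grad_y = 2*5*2.9978 = 29.9776
  x_3 = -3.6634 - 0.02*-7.3267 = -3.5168
  y_3 = 2.9978 - 0.02*29.9776 = 2.3982
f(-3.5168, 2.3982) = 1*(-3.5168)^2 + 5*2.3982^2 = 41.1251


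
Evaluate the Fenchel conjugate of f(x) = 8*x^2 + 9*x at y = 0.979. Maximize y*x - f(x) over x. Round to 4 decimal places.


f*(y) = sup_x {y*x - a*x^2 - b*x} = sup_x {(y-b)*x - a*x^2}
FOC: (y - b) - 2a*x = 0 => x* = (y - b)/(2a)
x* = (0.979 - 9)/(2*8) = -0.5013
f*(0.979) = (y-b)^2/(4a) = (0.979 - 9)^2/(4*8)
= 64.3364/32 = 2.0105


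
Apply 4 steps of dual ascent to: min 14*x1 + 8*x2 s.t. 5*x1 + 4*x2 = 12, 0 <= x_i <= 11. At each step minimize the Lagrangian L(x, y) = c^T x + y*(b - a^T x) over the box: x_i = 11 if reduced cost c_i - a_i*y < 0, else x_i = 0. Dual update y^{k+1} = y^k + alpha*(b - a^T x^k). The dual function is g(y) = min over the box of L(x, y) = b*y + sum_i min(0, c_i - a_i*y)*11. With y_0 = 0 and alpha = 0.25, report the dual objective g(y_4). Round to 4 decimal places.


Dual ascent for LP: min 14*x1 + 8*x2, 5*x1 + 4*x2 = 12, 0 <= x_i <= 11
Step 1: y^k = 0.0, reduced costs: (14.0, 8.0)
  x^k = (0.0, 0.0), subgradient = b - a^T x = 12.0
  y^{k+1} = 0.0 + 0.25*12.0 = 3.0
Step 2: y^k = 3.0, reduced costs: (-1.0, -4.0)
  x^k = (11.0, 11.0), subgradient = b - a^T x = -87.0
  y^{k+1} = 3.0 + 0.25*-87.0 = -18.75
Step 3: y^k = -18.75, reduced costs: (107.75, 83.0)
  x^k = (0.0, 0.0), subgradient = b - a^T x = 12.0
  y^{k+1} = -18.75 + 0.25*12.0 = -15.75
Step 4: y^k = -15.75, reduced costs: (92.75, 71.0)
  x^k = (0.0, 0.0), subgradient = b - a^T x = 12.0
  y^{k+1} = -15.75 + 0.25*12.0 = -12.75
Dual objective at y_4 = -12.75: reduced costs (77.75, 59.0), box minimizer x = (0.0, 0.0)
g(y_4) = b*y + (c1 - a1*y)*x1 + (c2 - a2*y)*x2 = 12*(-12.75) + 77.75*0.0 + 59.0*0.0 = -153.0 + 0.0 + 0.0 = -153.0


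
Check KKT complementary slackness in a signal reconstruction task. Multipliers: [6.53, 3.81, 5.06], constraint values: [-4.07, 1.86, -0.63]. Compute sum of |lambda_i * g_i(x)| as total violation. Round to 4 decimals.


KKT complementary slackness check:
lambda_1 * g_1 = 6.53 * -4.07 = -26.5771
lambda_2 * g_2 = 3.81 * 1.86 = 7.0866
lambda_3 * g_3 = 5.06 * -0.63 = -3.1878
Total violation = 26.5771 + 7.0866 + 3.1878 = 36.8515


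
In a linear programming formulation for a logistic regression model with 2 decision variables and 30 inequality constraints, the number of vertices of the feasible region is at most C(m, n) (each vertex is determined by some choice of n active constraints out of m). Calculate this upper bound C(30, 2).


Each vertex corresponds to some choice of n active constraints out of m, so the number of vertices is at most C(m, n) = m! / (n!(m-n)!).
m = 30, n = 2
Numerator: 30 * 29
Denominator: 2! = 2
C(30, 2) = 435


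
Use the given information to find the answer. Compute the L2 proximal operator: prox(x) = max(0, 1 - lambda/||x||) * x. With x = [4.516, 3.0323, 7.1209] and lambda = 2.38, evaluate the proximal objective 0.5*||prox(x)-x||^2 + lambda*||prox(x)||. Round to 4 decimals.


Step 1: Compute ||x||.
||x|| = 8.9608
Step 2: Compute scaling factor.
scale = max(0, 1 - 2.38/8.9608) = 0.7344
Step 3: prox(x) = [3.3165, 2.2269, 5.2296]
||prox(x)|| = 6.5808
Step 4: Proximal objective.
0.5*||prox-x||^2 = 2.8322
lambda*||prox|| = 15.6623
Total = 18.4946


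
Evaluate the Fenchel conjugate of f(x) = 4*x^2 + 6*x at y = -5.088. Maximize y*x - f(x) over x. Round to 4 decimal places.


f*(y) = sup_x {y*x - a*x^2 - b*x} = sup_x {(y-b)*x - a*x^2}
FOC: (y - b) - 2a*x = 0 => x* = (y - b)/(2a)
x* = (-5.088 - 6)/(2*4) = -1.386
f*(-5.088) = (y-b)^2/(4a) = (-5.088 - 6)^2/(4*4)
= 122.9437/16 = 7.684


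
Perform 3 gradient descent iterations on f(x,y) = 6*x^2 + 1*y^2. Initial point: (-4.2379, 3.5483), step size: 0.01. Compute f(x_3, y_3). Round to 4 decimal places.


Gradient descent on f(x,y) = 6*x^2 + 1*y^2.
Starting point: (-4.2379, 3.5483), alpha = 0.01
Step 1: grad_x = 2*6*-4.2379 = -50.8548, grad_y = 2*1*3.5483 = 7.0966
  x_1 = -4.2379 - 0.01*-50.8548 = -3.7294
  y_1 = 3.5483 - 0.01*7.0966 = 3.4773
Step 2: grad_x = 2*6*-3.7294 = -44.7522, grad_y = 2*1*3.4773 = 6.9547
  x_2 = -3.7294 - 0.01*-44.7522 = -3.2818
  y_2 = 3.4773 - 0.01*6.9547 = 3.4078
Step 3: grad_x = 2*6*-3.2818 = -39.382, grad_y = 2*1*3.4078 = 6.8156
  x_3 = -3.2818 - 0.01*-39.382 = -2.888
  y_3 = 3.4078 - 0.01*6.8156 = 3.3396
f(-2.888, 3.3396) = 6*(-2.888)^2 + 1*3.3396^2 = 61.1968


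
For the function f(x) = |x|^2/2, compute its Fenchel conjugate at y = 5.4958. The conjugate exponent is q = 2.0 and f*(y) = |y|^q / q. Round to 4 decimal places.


The conjugate exponent q satisfies 1/p + 1/q = 1.
p = 2, so q = 2/(2 - 1) = 2.0
|y|^q = 5.4958^2.0 = 30.2038
f*(5.4958) = 30.2038 / 2.0 = 15.1019


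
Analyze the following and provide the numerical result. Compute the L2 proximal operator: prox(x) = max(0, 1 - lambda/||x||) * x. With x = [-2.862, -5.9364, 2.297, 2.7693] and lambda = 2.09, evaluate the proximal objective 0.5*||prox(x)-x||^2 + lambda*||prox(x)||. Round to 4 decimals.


Step 1: Compute ||x||.
||x|| = 7.5085
Step 2: Compute scaling factor.
scale = max(0, 1 - 2.09/7.5085) = 0.7216
Step 3: prox(x) = [-2.0654, -4.284, 1.6576, 1.9985]
||prox(x)|| = 5.4185
Step 4: Proximal objective.
0.5*||prox-x||^2 = 2.1841
lambda*||prox|| = 11.3247
Total = 13.5087


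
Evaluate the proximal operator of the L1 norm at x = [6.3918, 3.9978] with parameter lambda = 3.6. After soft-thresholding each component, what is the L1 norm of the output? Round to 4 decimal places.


Soft-thresholding with lambda = 3.6:
prox(6.3918) = sign(6.3918)*max(|6.3918| - 3.6, 0) = 2.7918
prox(3.9978) = sign(3.9978)*max(|3.9978| - 3.6, 0) = 0.3978
prox(x) = [2.7918, 0.3978]
||prox(x)||_1 = 2.7918 + 0.3978 = 3.1896


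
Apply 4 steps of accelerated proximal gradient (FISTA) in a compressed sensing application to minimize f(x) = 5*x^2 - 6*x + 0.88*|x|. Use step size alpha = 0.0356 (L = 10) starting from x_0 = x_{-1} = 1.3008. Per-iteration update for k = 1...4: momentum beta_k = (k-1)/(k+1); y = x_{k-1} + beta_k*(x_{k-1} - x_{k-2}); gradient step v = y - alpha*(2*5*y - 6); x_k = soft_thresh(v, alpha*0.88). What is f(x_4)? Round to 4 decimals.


FISTA on f(x) = 5*x^2 - 6*x + 0.88*|x|
L = 10, alpha = 0.0356
Iteration 1: beta = 0.0, y = 1.3008 + 0.0*(1.3008 - 1.3008) = 1.3008
  grad(y) = 7.008, v = y - alpha*grad = 1.0513
  prox(v) = soft_thresh(1.0513, 0.0313) = 1.02
Iteration 2: beta = 0.3333, y = 1.02 + 0.3333*(1.02 - 1.3008) = 0.9264
  grad(y) = 3.2638, v = y - alpha*grad = 0.8102
  prox(v) = soft_thresh(0.8102, 0.0313) = 0.7789
Iteration 3: beta = 0.5, y = 0.7789 + 0.5*(0.7789 - 1.02) = 0.6583
  grad(y) = 0.583, v = y - alpha*grad = 0.6375
  prox(v) = soft_thresh(0.6375, 0.0313) = 0.6062
Iteration 4: beta = 0.6, y = 0.6062 + 0.6*(0.6062 - 0.7789) = 0.5026
  grad(y) = -0.9737, v = y - alpha*grad = 0.5373
  prox(v) = soft_thresh(0.5373, 0.0313) = 0.506
f(x_4) = 5*0.506^2 - 6*0.506 + 0.88*|0.506| = -1.3105


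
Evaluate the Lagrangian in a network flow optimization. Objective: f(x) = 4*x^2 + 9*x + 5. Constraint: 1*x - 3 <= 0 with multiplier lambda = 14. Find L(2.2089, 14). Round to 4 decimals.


Step 1: Evaluate f(x).
f(2.2089) = 4*2.2089^2 + 9*2.2089 + 5 = 44.3971
Step 2: Evaluate g(x).
g(2.2089) = 1*2.2089 - 3 = -0.7911
Step 3: Compute Lagrangian.
L = 44.3971 + 14*-0.7911 = 33.3217


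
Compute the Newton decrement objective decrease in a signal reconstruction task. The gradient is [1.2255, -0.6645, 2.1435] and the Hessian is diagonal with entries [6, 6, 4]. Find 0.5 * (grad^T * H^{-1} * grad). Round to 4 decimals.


Step 1: H is diagonal, so H^(-1) * g = [0.2043, -0.1108, 0.5359].
Step 2: g^T H^(-1) g = sum_i g_i^2 / H_ii
  = (1.2255)^2/6 + (-0.6645)^2/6 + (2.1435)^2/4
  = 0.2503 + 0.0736 + 1.1486 = 1.4725
Step 3: Objective decrease = 0.5 * g^T H^(-1) g = 0.7363


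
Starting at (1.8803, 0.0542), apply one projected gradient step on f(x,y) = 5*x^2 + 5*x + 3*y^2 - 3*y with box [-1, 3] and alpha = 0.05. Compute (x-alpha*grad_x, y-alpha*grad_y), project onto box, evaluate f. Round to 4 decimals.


Step 1: Compute gradient at (1.8803, 0.0542).
grad_x = 2*5*1.8803 + 5 = 23.803
grad_y = 2*3*0.0542 - 3 = -2.6748
Step 2: Gradient step.
x_raw = 1.8803 - 0.05*23.803 = 0.6902
y_raw = 0.0542 - 0.05*-2.6748 = 0.1879
Step 3: Project onto [-1, 3].
x_proj = clip(0.6902) = 0.6902
y_proj = clip(0.1879) = 0.1879
Step 4: Evaluate f.
f(0.6902, 0.1879) = 5.3744


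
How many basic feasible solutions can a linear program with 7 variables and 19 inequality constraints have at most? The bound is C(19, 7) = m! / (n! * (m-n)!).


Each vertex corresponds to some choice of n active constraints out of m, so the number of vertices is at most C(m, n) = m! / (n!(m-n)!).
m = 19, n = 7
Numerator: 19 * 18 * 17 * 16 * 15 * 14 * 13
Denominator: 7! = 5040
C(19, 7) = 50388


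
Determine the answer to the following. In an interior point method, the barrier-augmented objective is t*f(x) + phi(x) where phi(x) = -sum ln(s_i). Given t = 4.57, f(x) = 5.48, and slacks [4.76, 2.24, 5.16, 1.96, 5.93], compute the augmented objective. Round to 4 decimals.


Step 1: Compute log-barrier.
ln values: [1.5602, 0.8065, 1.6409, 0.6729, 1.78]
phi = -(1.5602 + 0.8065 + 1.6409 + 0.6729 + 1.78) = -6.4606
Step 2: Compute augmented objective.
t*f(x) = 4.57*5.48 = 25.0436
Total = 25.0436 - 6.4606 = 18.583


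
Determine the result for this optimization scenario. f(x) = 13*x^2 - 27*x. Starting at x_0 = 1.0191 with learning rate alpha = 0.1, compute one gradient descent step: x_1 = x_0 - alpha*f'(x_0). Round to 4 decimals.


We compute the gradient at x_0 and apply the update.
f'(x) = 26*x - 27
f'(1.0191) = 26*1.0191 - 27 = -0.5034
x_1 = 1.0191 - 0.1*-0.5034 = 1.0694


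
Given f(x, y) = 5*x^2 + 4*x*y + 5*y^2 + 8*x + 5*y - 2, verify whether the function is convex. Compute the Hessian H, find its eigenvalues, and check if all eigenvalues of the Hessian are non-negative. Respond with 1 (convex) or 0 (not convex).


The Hessian of f(x,y) = 5*x^2 + 4*x*y + 5*y^2 + 8*x + 5*y - 2 is:
H = [[10, 4], [4, 10]]
Trace = 10 + 10 = 20
Determinant = 10*10 - (4)^2 = 84
Discriminant = (20)^2 - 4*84 = 64.0
Eigenvalues: lambda_1 = 6.0, lambda_2 = 14.0
The function is convex.

1


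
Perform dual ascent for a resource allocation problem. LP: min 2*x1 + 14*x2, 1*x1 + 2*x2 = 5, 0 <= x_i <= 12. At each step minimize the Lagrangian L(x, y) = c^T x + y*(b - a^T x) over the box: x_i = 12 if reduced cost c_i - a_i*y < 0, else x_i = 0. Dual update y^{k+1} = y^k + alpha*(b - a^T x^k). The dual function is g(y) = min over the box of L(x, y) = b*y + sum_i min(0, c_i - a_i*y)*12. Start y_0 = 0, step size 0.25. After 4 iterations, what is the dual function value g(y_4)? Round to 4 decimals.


Dual ascent for LP: min 2*x1 + 14*x2, 1*x1 + 2*x2 = 5, 0 <= x_i <= 12
Step 1: y^k = 0.0, reduced costs: (2.0, 14.0)
  x^k = (0.0, 0.0), subgradient = b - a^T x = 5.0
  y^{k+1} = 0.0 + 0.25*5.0 = 1.25
Step 2: y^k = 1.25, reduced costs: (0.75, 11.5)
  x^k = (0.0, 0.0), subgradient = b - a^T x = 5.0
  y^{k+1} = 1.25 + 0.25*5.0 = 2.5
Step 3: y^k = 2.5, reduced costs: (-0.5, 9.0)
  x^k = (12.0, 0.0), subgradient = b - a^T x = -7.0
  y^{k+1} = 2.5 + 0.25*-7.0 = 0.75
Step 4: y^k = 0.75, reduced costs: (1.25, 12.5)
  x^k = (0.0, 0.0), subgradient = b - a^T x = 5.0
  y^{k+1} = 0.75 + 0.25*5.0 = 2.0
Dual objective at y_4 = 2.0: reduced costs (0.0, 10.0), box minimizer x = (0.0, 0.0)
g(y_4) = b*y + (c1 - a1*y)*x1 + (c2 - a2*y)*x2 = 5*2.0 + 0.0*0.0 + 10.0*0.0 = 10.0 + 0.0 + 0.0 = 10.0


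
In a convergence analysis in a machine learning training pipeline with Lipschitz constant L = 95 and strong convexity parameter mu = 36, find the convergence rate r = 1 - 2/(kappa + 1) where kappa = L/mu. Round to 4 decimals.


Step 1: Compute the condition number.
kappa = L/mu = 95/36 = 2.6389
Step 2: Compute the convergence rate.
r = 1 - 2/(kappa + 1) = 1 - 2*mu/(L + mu) = (L - mu)/(L + mu) = 59/131 = 0.4504


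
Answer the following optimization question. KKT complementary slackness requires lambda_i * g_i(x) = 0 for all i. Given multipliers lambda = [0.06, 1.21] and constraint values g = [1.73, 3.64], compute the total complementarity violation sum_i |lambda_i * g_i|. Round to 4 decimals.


KKT complementary slackness check:
lambda_1 * g_1 = 0.06 * 1.73 = 0.1038
lambda_2 * g_2 = 1.21 * 3.64 = 4.4044
Total violation = 0.1038 + 4.4044 = 4.5082


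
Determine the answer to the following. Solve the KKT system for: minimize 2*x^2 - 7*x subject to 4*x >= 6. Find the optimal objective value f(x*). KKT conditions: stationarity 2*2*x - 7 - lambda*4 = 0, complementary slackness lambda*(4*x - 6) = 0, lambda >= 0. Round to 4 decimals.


Step 1: Try lambda = 0 (constraint inactive).
Stationarity: 2*2*x - 7 = 0
x* = 7/(2*2) = 1.75
Check constraint: 4*1.75 = 7.0 >= 6 -- satisfied.
Step 2: Compute optimal value.
f(x*) = 2*1.75^2 - 7*1.75 = -6.125


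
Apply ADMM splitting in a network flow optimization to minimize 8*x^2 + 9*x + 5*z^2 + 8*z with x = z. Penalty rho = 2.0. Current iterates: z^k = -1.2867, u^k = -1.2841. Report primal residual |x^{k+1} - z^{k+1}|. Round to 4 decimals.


ADMM iteration with rho = 2.0, z^k = -1.2867, u^k = -1.2841
Step 1: x-update.
Minimize 8*x^2 + 9*x + (2.0/2)*(x + 1.2867 - 1.2841)^2
FOC: (2*8 + 2.0)*x = -9 + 2.0*(-1.2867 + 1.2841)
x^{k+1} = -0.5003
Step 2: z-update.
Minimize 5*z^2 + 8*z + (2.0/2)*(-0.5003 - z - 1.2841)^2
FOC: (2*5 + 2.0)*z = -8 + 2.0*(-0.5003 - 1.2841)
z^{k+1} = -0.9641
Step 3: u-update.
u^{k+1} = -1.2841 - 0.5003 + 0.9641 = -0.8203
Step 4: Primal residual = |-0.5003 + 0.9641| = 0.4638


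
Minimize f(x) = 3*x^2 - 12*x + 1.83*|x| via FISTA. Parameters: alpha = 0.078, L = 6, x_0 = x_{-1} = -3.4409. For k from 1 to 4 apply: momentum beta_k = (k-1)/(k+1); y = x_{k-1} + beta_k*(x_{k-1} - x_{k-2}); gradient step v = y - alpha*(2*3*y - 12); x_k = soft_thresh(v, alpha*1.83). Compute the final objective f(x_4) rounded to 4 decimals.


FISTA on f(x) = 3*x^2 - 12*x + 1.83*|x|
L = 6, alpha = 0.078
Iteration 1: beta = 0.0, y = -3.4409 + 0.0*(-3.4409 + 3.4409) = -3.4409
  grad(y) = -32.6454, v = y - alpha*grad = -0.8946
  prox(v) = soft_thresh(-0.8946, 0.1427) = -0.7518
Iteration 2: beta = 0.3333, y = -0.7518 + 0.3333*(-0.7518 + 3.4409) = 0.1445
  grad(y) = -11.1328, v = y - alpha*grad = 1.0129
  prox(v) = soft_thresh(1.0129, 0.1427) = 0.8702
Iteration 3: beta = 0.5, y = 0.8702 + 0.5*(0.8702 + 0.7518) = 1.6811
  grad(y) = -1.9131, v = y - alpha*grad = 1.8304
  prox(v) = soft_thresh(1.8304, 0.1427) = 1.6876
Iteration 4: beta = 0.6, y = 1.6876 + 0.6*(1.6876 - 0.8702) = 2.1781
  grad(y) = 1.0687, v = y - alpha*grad = 2.0948
  prox(v) = soft_thresh(2.0948, 0.1427) = 1.952
f(x_4) = 3*1.952^2 - 12*1.952 + 1.83*|1.952| = -8.4209


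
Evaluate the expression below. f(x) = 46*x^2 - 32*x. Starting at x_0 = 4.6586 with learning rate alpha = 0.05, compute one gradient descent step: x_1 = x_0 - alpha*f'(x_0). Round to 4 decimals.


We compute the gradient at x_0 and apply the update.
f'(x) = 92*x - 32
f'(4.6586) = 92*4.6586 - 32 = 396.5912
x_1 = 4.6586 - 0.05*396.5912 = -15.171


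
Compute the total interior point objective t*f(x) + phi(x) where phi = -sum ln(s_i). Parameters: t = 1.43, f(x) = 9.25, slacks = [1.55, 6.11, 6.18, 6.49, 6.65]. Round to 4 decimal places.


Step 1: Compute log-barrier.
ln values: [0.4383, 1.8099, 1.8213, 1.8703, 1.8946]
phi = -(0.4383 + 1.8099 + 1.8213 + 1.8703 + 1.8946) = -7.8344
Step 2: Compute augmented objective.
t*f(x) = 1.43*9.25 = 13.2275
Total = 13.2275 - 7.8344 = 5.3931


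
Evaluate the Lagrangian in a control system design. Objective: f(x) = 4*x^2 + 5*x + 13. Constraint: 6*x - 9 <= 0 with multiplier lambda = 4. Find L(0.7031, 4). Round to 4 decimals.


Step 1: Evaluate f(x).
f(0.7031) = 4*0.7031^2 + 5*0.7031 + 13 = 18.4929
Step 2: Evaluate g(x).
g(0.7031) = 6*0.7031 - 9 = -4.7814
Step 3: Compute Lagrangian.
L = 18.4929 + 4*-4.7814 = -0.6327


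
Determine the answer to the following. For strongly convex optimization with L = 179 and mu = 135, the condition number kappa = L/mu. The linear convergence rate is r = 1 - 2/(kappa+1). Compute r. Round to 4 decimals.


Step 1: Compute the condition number.
kappa = L/mu = 179/135 = 1.3259
Step 2: Compute the convergence rate.
r = 1 - 2/(kappa + 1) = 1 - 2*mu/(L + mu) = (L - mu)/(L + mu) = 44/314 = 0.1401


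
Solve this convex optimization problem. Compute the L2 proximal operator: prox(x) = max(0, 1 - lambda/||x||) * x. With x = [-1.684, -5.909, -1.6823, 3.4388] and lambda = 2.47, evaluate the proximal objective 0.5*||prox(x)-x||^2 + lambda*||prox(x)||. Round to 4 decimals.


Step 1: Compute ||x||.
||x|| = 7.2393
Step 2: Compute scaling factor.
scale = max(0, 1 - 2.47/7.2393) = 0.6588
Step 3: prox(x) = [-1.1094, -3.8929, -1.1083, 2.2655]
||prox(x)|| = 4.7693
Step 4: Proximal objective.
0.5*||prox-x||^2 = 3.0505
lambda*||prox|| = 11.7802
Total = 14.8306


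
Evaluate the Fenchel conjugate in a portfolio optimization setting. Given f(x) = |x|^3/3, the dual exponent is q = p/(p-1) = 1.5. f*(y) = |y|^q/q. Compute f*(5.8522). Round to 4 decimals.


The conjugate exponent q satisfies 1/p + 1/q = 1.
p = 3, so q = 3/(3 - 1) = 1.5
|y|^q = 5.8522^1.5 = 14.1572
f*(5.8522) = 14.1572 / 1.5 = 9.4382


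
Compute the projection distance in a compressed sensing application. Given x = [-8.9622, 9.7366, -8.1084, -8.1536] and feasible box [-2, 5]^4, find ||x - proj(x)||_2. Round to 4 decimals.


Project each component onto [-2, 5].
clip(-8.9622) = -2.0, clip(9.7366) = 5.0, clip(-8.1084) = -2.0, clip(-8.1536) = -2.0
Projection = [-2.0, 5.0, -2.0, -2.0]
Squared diffs: [48.4722, 22.4354, 37.3126, 37.8668]
Distance = sqrt(146.087) = 12.0866


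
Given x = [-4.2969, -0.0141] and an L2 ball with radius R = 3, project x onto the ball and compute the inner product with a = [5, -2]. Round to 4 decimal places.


Step 1: Compute ||x|| (intermediates to 6 decimals).
||x|| = sqrt((-4.2969)^2 + (-0.0141)^2) = 4.296923
Step 2: Project.
Since ||x|| > R, scale = R/||x|| = 3/4.296923 = 0.698174, proj(x) = scale * x
proj(x) = [-2.999984, -0.009844]
Step 3: Dot product.
a^T * proj(x) = 5*(-2.999984) - 2*(-0.009844) = -14.9802


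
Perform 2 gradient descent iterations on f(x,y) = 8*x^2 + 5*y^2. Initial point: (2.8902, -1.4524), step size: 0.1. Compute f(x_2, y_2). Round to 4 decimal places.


Gradient descent on f(x,y) = 8*x^2 + 5*y^2.
Starting point: (2.8902, -1.4524), alpha = 0.1
Step 1: grad_x = 2*8*2.8902 = 46.2432, grad_y = 2*5*-1.4524 = -14.524
  x_1 = 2.8902 - 0.1*46.2432 = -1.7341
  y_1 = -1.4524 - 0.1*-14.524 = 0.0
Step 2: grad_x = 2*8*-1.7341 = -27.7459, grad_y = 2*5*0.0 = 0.0
  x_2 = -1.7341 - 0.1*-27.7459 = 1.0405
  y_2 = 0.0 - 0.1*0.0 = 0.0
f(1.0405, 0.0) = 8*1.0405^2 + 5*0.0^2 = 8.6607


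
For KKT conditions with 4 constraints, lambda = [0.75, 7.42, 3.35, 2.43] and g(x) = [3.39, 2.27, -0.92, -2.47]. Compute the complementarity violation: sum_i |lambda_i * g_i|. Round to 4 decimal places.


KKT complementary slackness check:
lambda_1 * g_1 = 0.75 * 3.39 = 2.5425
lambda_2 * g_2 = 7.42 * 2.27 = 16.8434
lambda_3 * g_3 = 3.35 * -0.92 = -3.082
lambda_4 * g_4 = 2.43 * -2.47 = -6.0021
Total violation = 2.5425 + 16.8434 + 3.082 + 6.0021 = 28.47


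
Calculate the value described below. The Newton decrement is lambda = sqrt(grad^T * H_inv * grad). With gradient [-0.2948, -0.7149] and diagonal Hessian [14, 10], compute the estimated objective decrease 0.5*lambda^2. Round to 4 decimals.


Step 1: H is diagonal, so H^(-1) * g = [-0.0211, -0.0715].
Step 2: g^T H^(-1) g = sum_i g_i^2 / H_ii
  = (-0.2948)^2/14 + (-0.7149)^2/10
  = 0.0062 + 0.0511 = 0.0573
Step 3: Objective decrease = 0.5 * g^T H^(-1) g = 0.0287


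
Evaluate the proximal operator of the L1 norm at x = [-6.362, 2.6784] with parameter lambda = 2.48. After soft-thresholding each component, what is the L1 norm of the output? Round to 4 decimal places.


Soft-thresholding with lambda = 2.48:
prox(-6.362) = sign(-6.362)*max(|-6.362| - 2.48, 0) = -3.882
prox(2.6784) = sign(2.6784)*max(|2.6784| - 2.48, 0) = 0.1984
prox(x) = [-3.882, 0.1984]
||prox(x)||_1 = 3.882 + 0.1984 = 4.0804


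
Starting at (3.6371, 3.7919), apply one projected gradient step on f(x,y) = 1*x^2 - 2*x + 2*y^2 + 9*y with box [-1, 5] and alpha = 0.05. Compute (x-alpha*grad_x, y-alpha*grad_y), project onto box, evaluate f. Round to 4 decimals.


Step 1: Compute gradient at (3.6371, 3.7919).
grad_x = 2*1*3.6371 - 2 = 5.2742
grad_y = 2*2*3.7919 + 9 = 24.1676
Step 2: Gradient step.
x_raw = 3.6371 - 0.05*5.2742 = 3.3734
y_raw = 3.7919 - 0.05*24.1676 = 2.5835
Step 3: Project onto [-1, 5].
x_proj = clip(3.3734) = 3.3734
y_proj = clip(2.5835) = 2.5835
Step 4: Evaluate f.
f(3.3734, 2.5835) = 41.2338


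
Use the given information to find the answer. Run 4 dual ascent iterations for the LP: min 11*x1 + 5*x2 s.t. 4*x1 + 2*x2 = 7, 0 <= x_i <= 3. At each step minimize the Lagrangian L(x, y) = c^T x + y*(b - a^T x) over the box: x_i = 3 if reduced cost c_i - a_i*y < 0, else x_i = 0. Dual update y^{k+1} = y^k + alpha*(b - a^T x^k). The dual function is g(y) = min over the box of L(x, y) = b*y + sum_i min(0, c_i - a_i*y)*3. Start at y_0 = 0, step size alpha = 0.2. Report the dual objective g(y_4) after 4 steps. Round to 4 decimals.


Dual ascent for LP: min 11*x1 + 5*x2, 4*x1 + 2*x2 = 7, 0 <= x_i <= 3
Step 1: y^k = 0.0, reduced costs: (11.0, 5.0)
  x^k = (0.0, 0.0), subgradient = b - a^T x = 7.0
  y^{k+1} = 0.0 + 0.2*7.0 = 1.4
Step 2: y^k = 1.4, reduced costs: (5.4, 2.2)
  x^k = (0.0, 0.0), subgradient = b - a^T x = 7.0
  y^{k+1} = 1.4 + 0.2*7.0 = 2.8
Step 3: y^k = 2.8, reduced costs: (-0.2, -0.6)
  x^k = (3.0, 3.0), subgradient = b - a^T x = -11.0
  y^{k+1} = 2.8 + 0.2*-11.0 = 0.6
Step 4: y^k = 0.6, reduced costs: (8.6, 3.8)
  x^k = (0.0, 0.0), subgradient = b - a^T x = 7.0
  y^{k+1} = 0.6 + 0.2*7.0 = 2.0
Dual objective at y_4 = 2.0: reduced costs (3.0, 1.0), box minimizer x = (0.0, 0.0)
g(y_4) = b*y + (c1 - a1*y)*x1 + (c2 - a2*y)*x2 = 7*2.0 + 3.0*0.0 + 1.0*0.0 = 14.0 + 0.0 + 0.0 = 14.0


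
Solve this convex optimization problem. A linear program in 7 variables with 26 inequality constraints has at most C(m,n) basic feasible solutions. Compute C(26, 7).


Each vertex corresponds to some choice of n active constraints out of m, so the number of vertices is at most C(m, n) = m! / (n!(m-n)!).
m = 26, n = 7
Numerator: 26 * 25 * 24 * 23 * 22 * 21 * 20
Denominator: 7! = 5040
C(26, 7) = 657800


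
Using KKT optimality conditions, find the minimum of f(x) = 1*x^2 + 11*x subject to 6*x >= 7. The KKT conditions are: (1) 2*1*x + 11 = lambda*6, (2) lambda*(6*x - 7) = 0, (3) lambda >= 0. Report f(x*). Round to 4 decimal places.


Step 1: Try lambda = 0 (constraint inactive).
x_unc = -11/(2*1) = -5.5
Check: 6*-5.5 = -33.0 < 7 -- violated!
Step 2: Constraint must be active: 6*x = 7
x* = 7/6 = 1.1667 (rounded; the exact value 7/6 is used below)
lambda = (2*1*(7/6) + 11)/6 = 2.2222
Step 3: Compute optimal value.
f(x*) = 1*(7/6)^2 + 11*(7/6) = 14.1944


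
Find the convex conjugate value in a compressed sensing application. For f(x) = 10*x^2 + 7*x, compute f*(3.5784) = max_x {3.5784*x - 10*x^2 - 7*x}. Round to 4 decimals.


f*(y) = sup_x {y*x - a*x^2 - b*x} = sup_x {(y-b)*x - a*x^2}
FOC: (y - b) - 2a*x = 0 => x* = (y - b)/(2a)
x* = (3.5784 - 7)/(2*10) = -0.1711
f*(3.5784) = (y-b)^2/(4a) = (3.5784 - 7)^2/(4*10)
= 11.7073/40 = 0.2927


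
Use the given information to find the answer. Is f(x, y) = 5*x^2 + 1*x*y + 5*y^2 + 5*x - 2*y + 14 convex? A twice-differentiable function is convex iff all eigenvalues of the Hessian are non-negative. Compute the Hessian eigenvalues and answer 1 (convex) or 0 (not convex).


The Hessian of f(x,y) = 5*x^2 + 1*x*y + 5*y^2 + 5*x - 2*y + 14 is:
H = [[10, 1], [1, 10]]
Trace = 10 + 10 = 20
Determinant = 10*10 - (1)^2 = 99
Discriminant = (20)^2 - 4*99 = 4.0
Eigenvalues: lambda_1 = 9.0, lambda_2 = 11.0
The function is convex.

1


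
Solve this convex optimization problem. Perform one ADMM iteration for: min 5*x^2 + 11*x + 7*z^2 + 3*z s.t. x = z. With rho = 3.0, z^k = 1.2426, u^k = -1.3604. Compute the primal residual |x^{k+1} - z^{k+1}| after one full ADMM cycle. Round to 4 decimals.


ADMM iteration with rho = 3.0, z^k = 1.2426, u^k = -1.3604
Step 1: x-update.
Minimize 5*x^2 + 11*x + (3.0/2)*(x - 1.2426 - 1.3604)^2
FOC: (2*5 + 3.0)*x = -11 + 3.0*(1.2426 + 1.3604)
x^{k+1} = -0.2455
Step 2: z-update.
Minimize 7*z^2 + 3*z + (3.0/2)*(-0.2455 - z - 1.3604)^2
FOC: (2*7 + 3.0)*z = -3 + 3.0*(-0.2455 - 1.3604)
z^{k+1} = -0.4599
Step 3: u-update.
u^{k+1} = -1.3604 - 0.2455 + 0.4599 = -1.146
Step 4: Primal residual = |-0.2455 + 0.4599| = 0.2144


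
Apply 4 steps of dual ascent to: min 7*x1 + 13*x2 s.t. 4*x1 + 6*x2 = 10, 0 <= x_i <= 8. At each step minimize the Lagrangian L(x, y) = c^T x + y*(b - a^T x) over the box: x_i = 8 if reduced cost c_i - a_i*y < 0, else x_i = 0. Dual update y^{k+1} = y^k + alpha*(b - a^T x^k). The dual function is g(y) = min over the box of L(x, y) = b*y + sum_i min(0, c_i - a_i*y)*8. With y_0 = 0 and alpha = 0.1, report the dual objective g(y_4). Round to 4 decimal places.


Dual ascent for LP: min 7*x1 + 13*x2, 4*x1 + 6*x2 = 10, 0 <= x_i <= 8
Step 1: y^k = 0.0, reduced costs: (7.0, 13.0)
  x^k = (0.0, 0.0), subgradient = b - a^T x = 10.0
  y^{k+1} = 0.0 + 0.1*10.0 = 1.0
Step 2: y^k = 1.0, reduced costs: (3.0, 7.0)
  x^k = (0.0, 0.0), subgradient = b - a^T x = 10.0
  y^{k+1} = 1.0 + 0.1*10.0 = 2.0
Step 3: y^k = 2.0, reduced costs: (-1.0, 1.0)
  x^k = (8.0, 0.0), subgradient = b - a^T x = -22.0
  y^{k+1} = 2.0 + 0.1*-22.0 = -0.2
Step 4: y^k = -0.2, reduced costs: (7.8, 14.2)
  x^k = (0.0, 0.0), subgradient = b - a^T x = 10.0
  y^{k+1} = -0.2 + 0.1*10.0 = 0.8
Dual objective at y_4 = 0.8: reduced costs (3.8, 8.2), box minimizer x = (0.0, 0.0)
g(y_4) = b*y + (c1 - a1*y)*x1 + (c2 - a2*y)*x2 = 10*0.8 + 3.8*0.0 + 8.2*0.0 = 8.0 + 0.0 + 0.0 = 8.0
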